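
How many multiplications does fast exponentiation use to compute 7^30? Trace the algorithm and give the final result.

Computing 7^30 by squaring (build up from 7^1; each line after the first costs one multiplication):

7^1 = 7
7^2 = (7^1)^2 = 7^2 = 49
7^3 = 7 * 7^2 = 7 * 49 = 343
7^6 = (7^3)^2 = 343^2 = 117649
7^7 = 7 * 7^6 = 7 * 117649 = 823543
7^14 = (7^7)^2 = 823543^2 = 678223072849
7^15 = 7 * 7^14 = 7 * 678223072849 = 4747561509943
7^30 = (7^15)^2 = 4747561509943^2 = 22539340290692258087863249

Result: 22539340290692258087863249
Multiplications needed: 7 (7 lines after 7^1)

7^30 = 22539340290692258087863249. Using exponentiation by squaring, this requires 7 multiplications. The key idea: if the exponent is even, square the half-power; if odd, multiply by the base once.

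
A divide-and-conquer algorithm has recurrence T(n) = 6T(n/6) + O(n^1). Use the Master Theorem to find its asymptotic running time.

Master Theorem for T(n) = 6T(n/6) + O(n^1):

a = 6, b = 6, c = 1
log_b(a) = log_6(6) = 1.0000

Case 2: c = 1 = log_6(6) = 1.0000
T(n) = O(n^1 log n) = O(n log n)

For T(n) = 6T(n/6) + O(n^1): log_6(6) = 1.0000. This is Case 2 of the Master Theorem (c = log_b(a), equal work at all levels), giving O(n log n).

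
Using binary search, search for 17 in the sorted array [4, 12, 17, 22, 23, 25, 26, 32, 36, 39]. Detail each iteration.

Binary search for 17 in [4, 12, 17, 22, 23, 25, 26, 32, 36, 39]:

lo=0, hi=9, mid=4, arr[mid]=23 -> 23 > 17, search left half
lo=0, hi=3, mid=1, arr[mid]=12 -> 12 < 17, search right half
lo=2, hi=3, mid=2, arr[mid]=17 -> Found target at index 2!

Binary search finds 17 at index 2 after 3 comparisons. The search repeatedly halves the search space by comparing with the middle element.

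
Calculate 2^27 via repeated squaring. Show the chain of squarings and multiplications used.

Computing 2^27 by squaring (build up from 2^1; each line after the first costs one multiplication):

2^1 = 2
2^2 = (2^1)^2 = 2^2 = 4
2^3 = 2 * 2^2 = 2 * 4 = 8
2^6 = (2^3)^2 = 8^2 = 64
2^12 = (2^6)^2 = 64^2 = 4096
2^13 = 2 * 2^12 = 2 * 4096 = 8192
2^26 = (2^13)^2 = 8192^2 = 67108864
2^27 = 2 * 2^26 = 2 * 67108864 = 134217728

Result: 134217728
Multiplications needed: 7 (7 lines after 2^1)

2^27 = 134217728. Using exponentiation by squaring, this requires 7 multiplications. The key idea: if the exponent is even, square the half-power; if odd, multiply by the base once.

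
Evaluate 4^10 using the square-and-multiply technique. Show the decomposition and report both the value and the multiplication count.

Computing 4^10 by squaring (build up from 4^1; each line after the first costs one multiplication):

4^1 = 4
4^2 = (4^1)^2 = 4^2 = 16
4^4 = (4^2)^2 = 16^2 = 256
4^5 = 4 * 4^4 = 4 * 256 = 1024
4^10 = (4^5)^2 = 1024^2 = 1048576

Result: 1048576
Multiplications needed: 4 (4 lines after 4^1)

4^10 = 1048576. Using exponentiation by squaring, this requires 4 multiplications. The key idea: if the exponent is even, square the half-power; if odd, multiply by the base once.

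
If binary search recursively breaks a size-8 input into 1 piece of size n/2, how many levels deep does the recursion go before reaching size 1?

For divide and conquer with division factor 2:

Problem sizes at each level:
Level 0: 8
Level 1: 4
Level 2: 2
Level 3: 1

The root is level 0 and the size-1 base case is level 3 (the tree spans levels 0 through 3, i.e. 4 levels counting the root), so the depth is the number of divisions: log_2(8) = 3

The recursion tree depth is log_2(8) = 3. At each level, the problem size is divided by 2, so it takes 3 divisions to reduce to a base case of size 1. The algorithm makes 1 recursive call at each level.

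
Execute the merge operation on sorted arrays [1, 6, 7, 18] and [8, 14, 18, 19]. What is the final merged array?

Merging process:

Compare 1 vs 8: take 1 from left. Merged: [1]
Compare 6 vs 8: take 6 from left. Merged: [1, 6]
Compare 7 vs 8: take 7 from left. Merged: [1, 6, 7]
Compare 18 vs 8: take 8 from right. Merged: [1, 6, 7, 8]
Compare 18 vs 14: take 14 from right. Merged: [1, 6, 7, 8, 14]
Compare 18 vs 18: take 18 from left. Merged: [1, 6, 7, 8, 14, 18]
Append remaining from right: [18, 19]. Merged: [1, 6, 7, 8, 14, 18, 18, 19]

Final merged array: [1, 6, 7, 8, 14, 18, 18, 19]
Total comparisons: 6

The merged array is [1, 6, 7, 8, 14, 18, 18, 19], requiring 6 comparisons. The merge step runs in O(n) time where n is the total number of elements.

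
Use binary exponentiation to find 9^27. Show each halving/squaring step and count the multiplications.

Computing 9^27 by squaring (build up from 9^1; each line after the first costs one multiplication):

9^1 = 9
9^2 = (9^1)^2 = 9^2 = 81
9^3 = 9 * 9^2 = 9 * 81 = 729
9^6 = (9^3)^2 = 729^2 = 531441
9^12 = (9^6)^2 = 531441^2 = 282429536481
9^13 = 9 * 9^12 = 9 * 282429536481 = 2541865828329
9^26 = (9^13)^2 = 2541865828329^2 = 6461081889226673298932241
9^27 = 9 * 9^26 = 9 * 6461081889226673298932241 = 58149737003040059690390169

Result: 58149737003040059690390169
Multiplications needed: 7 (7 lines after 9^1)

9^27 = 58149737003040059690390169. Using exponentiation by squaring, this requires 7 multiplications. The key idea: if the exponent is even, square the half-power; if odd, multiply by the base once.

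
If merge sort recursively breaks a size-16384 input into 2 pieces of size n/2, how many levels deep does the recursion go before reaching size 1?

For divide and conquer with division factor 2:

Problem sizes at each level:
Level 0: 16384
Level 1: 8192
Level 2: 4096
Level 3: 2048
Level 4: 1024
Level 5: 512
Level 6: 256
Level 7: 128
Level 8: 64
Level 9: 32
Level 10: 16
Level 11: 8
Level 12: 4
Level 13: 2
Level 14: 1

The root is level 0 and the size-1 base case is level 14 (the tree spans levels 0 through 14, i.e. 15 levels counting the root), so the depth is the number of divisions: log_2(16384) = 14

The recursion tree depth is log_2(16384) = 14. At each level, the problem size is divided by 2, so it takes 14 divisions to reduce to a base case of size 1. The algorithm makes 2 recursive calls at each level.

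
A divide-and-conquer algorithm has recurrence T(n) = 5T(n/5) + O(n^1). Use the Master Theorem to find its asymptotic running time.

Master Theorem for T(n) = 5T(n/5) + O(n^1):

a = 5, b = 5, c = 1
log_b(a) = log_5(5) = 1.0000

Case 2: c = 1 = log_5(5) = 1.0000
T(n) = O(n^1 log n) = O(n log n)

For T(n) = 5T(n/5) + O(n^1): log_5(5) = 1.0000. This is Case 2 of the Master Theorem (c = log_b(a), equal work at all levels), giving O(n log n).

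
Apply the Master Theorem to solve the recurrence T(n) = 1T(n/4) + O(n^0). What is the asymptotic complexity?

Master Theorem for T(n) = 1T(n/4) + O(n^0):

a = 1, b = 4, c = 0
log_b(a) = log_4(1) = 0.0000

Case 2: c = 0 = log_4(1) = 0.0000
T(n) = O(n^0 log n) = O(log n)

For T(n) = 1T(n/4) + O(n^0): log_4(1) = 0.0000. This is Case 2 of the Master Theorem (c = log_b(a), equal work at all levels), giving O(log n).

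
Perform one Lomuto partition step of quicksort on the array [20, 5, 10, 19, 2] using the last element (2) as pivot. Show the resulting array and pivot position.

Lomuto partition with pivot = 2:

Initial array: [20, 5, 10, 19, 2]

arr[0]=20 > 2: no swap
arr[1]=5 > 2: no swap
arr[2]=10 > 2: no swap
arr[3]=19 > 2: no swap

Place pivot at position 0: [2, 5, 10, 19, 20]
Pivot position: 0

After partitioning with pivot 2, the array becomes [2, 5, 10, 19, 20]. The pivot is placed at index 0. All elements to the left of the pivot are <= 2, and all elements to the right are > 2.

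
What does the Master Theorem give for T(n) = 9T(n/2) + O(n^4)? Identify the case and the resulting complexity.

Master Theorem for T(n) = 9T(n/2) + O(n^4):

a = 9, b = 2, c = 4
log_b(a) = log_2(9) = 3.1699

Case 3: c = 4 > log_2(9) = 3.1699
T(n) = O(n^4) = O(n^4)

For T(n) = 9T(n/2) + O(n^4): log_2(9) = 3.1699. This is Case 3 of the Master Theorem (c > log_b(a), work dominated by root), giving O(n^4).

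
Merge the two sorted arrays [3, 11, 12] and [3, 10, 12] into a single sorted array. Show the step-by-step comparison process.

Merging process:

Compare 3 vs 3: take 3 from left. Merged: [3]
Compare 11 vs 3: take 3 from right. Merged: [3, 3]
Compare 11 vs 10: take 10 from right. Merged: [3, 3, 10]
Compare 11 vs 12: take 11 from left. Merged: [3, 3, 10, 11]
Compare 12 vs 12: take 12 from left. Merged: [3, 3, 10, 11, 12]
Append remaining from right: [12]. Merged: [3, 3, 10, 11, 12, 12]

Final merged array: [3, 3, 10, 11, 12, 12]
Total comparisons: 5

The merged array is [3, 3, 10, 11, 12, 12], requiring 5 comparisons. The merge step runs in O(n) time where n is the total number of elements.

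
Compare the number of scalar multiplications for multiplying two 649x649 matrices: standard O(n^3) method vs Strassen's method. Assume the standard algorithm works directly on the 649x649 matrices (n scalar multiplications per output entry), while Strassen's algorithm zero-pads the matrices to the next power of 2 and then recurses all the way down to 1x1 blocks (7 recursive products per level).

Matrix multiplication for 649x649 matrices:

Strassen's algorithm requires power-of-2 dimensions. Pad 649x649 to 1024x1024 (next power of 2).

Standard algorithm: 649^3 = 273359449 multiplications
Strassen's algorithm: 7^(log2(1024)) = 7^10 = 282475249 multiplications
Difference: 273359449 - 282475249 = -9115800 (Strassen uses MORE here due to padding overhead — for small or just-over-power-of-2 n, padding can outweigh the per-level savings)

Standard: 273359449 multiplications (649^3). Strassen: 282475249 multiplications (7^10, after padding to 1024x1024). Strassen reduces 8 recursive multiplications to 7 at each level.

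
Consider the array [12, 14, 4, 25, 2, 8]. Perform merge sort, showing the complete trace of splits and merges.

Merge sort trace:

Split: [12, 14, 4, 25, 2, 8] -> [12, 14, 4] and [25, 2, 8]
  Split: [12, 14, 4] -> [12] and [14, 4]
    Split: [14, 4] -> [14] and [4]
    Merge: [14] + [4] -> [4, 14]
  Merge: [12] + [4, 14] -> [4, 12, 14]
  Split: [25, 2, 8] -> [25] and [2, 8]
    Split: [2, 8] -> [2] and [8]
    Merge: [2] + [8] -> [2, 8]
  Merge: [25] + [2, 8] -> [2, 8, 25]
Merge: [4, 12, 14] + [2, 8, 25] -> [2, 4, 8, 12, 14, 25]

Final sorted array: [2, 4, 8, 12, 14, 25]

The merge sort proceeds by recursively splitting the array and merging sorted halves.
After all merges, the sorted array is [2, 4, 8, 12, 14, 25].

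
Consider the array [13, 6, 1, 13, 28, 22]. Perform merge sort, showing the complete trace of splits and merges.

Merge sort trace:

Split: [13, 6, 1, 13, 28, 22] -> [13, 6, 1] and [13, 28, 22]
  Split: [13, 6, 1] -> [13] and [6, 1]
    Split: [6, 1] -> [6] and [1]
    Merge: [6] + [1] -> [1, 6]
  Merge: [13] + [1, 6] -> [1, 6, 13]
  Split: [13, 28, 22] -> [13] and [28, 22]
    Split: [28, 22] -> [28] and [22]
    Merge: [28] + [22] -> [22, 28]
  Merge: [13] + [22, 28] -> [13, 22, 28]
Merge: [1, 6, 13] + [13, 22, 28] -> [1, 6, 13, 13, 22, 28]

Final sorted array: [1, 6, 13, 13, 22, 28]

The merge sort proceeds by recursively splitting the array and merging sorted halves.
After all merges, the sorted array is [1, 6, 13, 13, 22, 28].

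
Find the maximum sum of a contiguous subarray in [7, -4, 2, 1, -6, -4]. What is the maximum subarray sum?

Using Kadane's algorithm on [7, -4, 2, 1, -6, -4]:

Scanning through the array:
Position 1 (value -4): max_ending_here = 3, max_so_far = 7
Position 2 (value 2): max_ending_here = 5, max_so_far = 7
Position 3 (value 1): max_ending_here = 6, max_so_far = 7
Position 4 (value -6): max_ending_here = 0, max_so_far = 7
Position 5 (value -4): max_ending_here = -4, max_so_far = 7

Maximum subarray: [7]
Maximum sum: 7

The maximum subarray is [7] with sum 7. This subarray runs from index 0 to index 0.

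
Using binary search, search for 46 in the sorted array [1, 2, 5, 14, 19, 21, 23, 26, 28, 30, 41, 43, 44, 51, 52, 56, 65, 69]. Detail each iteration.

Binary search for 46 in [1, 2, 5, 14, 19, 21, 23, 26, 28, 30, 41, 43, 44, 51, 52, 56, 65, 69]:

lo=0, hi=17, mid=8, arr[mid]=28 -> 28 < 46, search right half
lo=9, hi=17, mid=13, arr[mid]=51 -> 51 > 46, search left half
lo=9, hi=12, mid=10, arr[mid]=41 -> 41 < 46, search right half
lo=11, hi=12, mid=11, arr[mid]=43 -> 43 < 46, search right half
lo=12, hi=12, mid=12, arr[mid]=44 -> 44 < 46, search right half
lo=13 > hi=12, target 46 not found

Binary search determines that 46 is not in the array after 5 comparisons. The search space was exhausted without finding the target.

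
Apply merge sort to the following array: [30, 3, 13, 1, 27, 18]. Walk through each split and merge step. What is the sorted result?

Merge sort trace:

Split: [30, 3, 13, 1, 27, 18] -> [30, 3, 13] and [1, 27, 18]
  Split: [30, 3, 13] -> [30] and [3, 13]
    Split: [3, 13] -> [3] and [13]
    Merge: [3] + [13] -> [3, 13]
  Merge: [30] + [3, 13] -> [3, 13, 30]
  Split: [1, 27, 18] -> [1] and [27, 18]
    Split: [27, 18] -> [27] and [18]
    Merge: [27] + [18] -> [18, 27]
  Merge: [1] + [18, 27] -> [1, 18, 27]
Merge: [3, 13, 30] + [1, 18, 27] -> [1, 3, 13, 18, 27, 30]

Final sorted array: [1, 3, 13, 18, 27, 30]

The merge sort proceeds by recursively splitting the array and merging sorted halves.
After all merges, the sorted array is [1, 3, 13, 18, 27, 30].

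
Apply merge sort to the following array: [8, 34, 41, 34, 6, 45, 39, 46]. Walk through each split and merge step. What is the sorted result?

Merge sort trace:

Split: [8, 34, 41, 34, 6, 45, 39, 46] -> [8, 34, 41, 34] and [6, 45, 39, 46]
  Split: [8, 34, 41, 34] -> [8, 34] and [41, 34]
    Split: [8, 34] -> [8] and [34]
    Merge: [8] + [34] -> [8, 34]
    Split: [41, 34] -> [41] and [34]
    Merge: [41] + [34] -> [34, 41]
  Merge: [8, 34] + [34, 41] -> [8, 34, 34, 41]
  Split: [6, 45, 39, 46] -> [6, 45] and [39, 46]
    Split: [6, 45] -> [6] and [45]
    Merge: [6] + [45] -> [6, 45]
    Split: [39, 46] -> [39] and [46]
    Merge: [39] + [46] -> [39, 46]
  Merge: [6, 45] + [39, 46] -> [6, 39, 45, 46]
Merge: [8, 34, 34, 41] + [6, 39, 45, 46] -> [6, 8, 34, 34, 39, 41, 45, 46]

Final sorted array: [6, 8, 34, 34, 39, 41, 45, 46]

The merge sort proceeds by recursively splitting the array and merging sorted halves.
After all merges, the sorted array is [6, 8, 34, 34, 39, 41, 45, 46].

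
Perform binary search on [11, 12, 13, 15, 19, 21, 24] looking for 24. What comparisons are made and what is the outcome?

Binary search for 24 in [11, 12, 13, 15, 19, 21, 24]:

lo=0, hi=6, mid=3, arr[mid]=15 -> 15 < 24, search right half
lo=4, hi=6, mid=5, arr[mid]=21 -> 21 < 24, search right half
lo=6, hi=6, mid=6, arr[mid]=24 -> Found target at index 6!

Binary search finds 24 at index 6 after 3 comparisons. The search repeatedly halves the search space by comparing with the middle element.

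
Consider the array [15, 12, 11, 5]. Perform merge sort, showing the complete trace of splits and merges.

Merge sort trace:

Split: [15, 12, 11, 5] -> [15, 12] and [11, 5]
  Split: [15, 12] -> [15] and [12]
  Merge: [15] + [12] -> [12, 15]
  Split: [11, 5] -> [11] and [5]
  Merge: [11] + [5] -> [5, 11]
Merge: [12, 15] + [5, 11] -> [5, 11, 12, 15]

Final sorted array: [5, 11, 12, 15]

The merge sort proceeds by recursively splitting the array and merging sorted halves.
After all merges, the sorted array is [5, 11, 12, 15].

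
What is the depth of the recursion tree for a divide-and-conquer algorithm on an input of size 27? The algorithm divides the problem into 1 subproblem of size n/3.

For divide and conquer with division factor 3:

Problem sizes at each level:
Level 0: 27
Level 1: 9
Level 2: 3
Level 3: 1

The root is level 0 and the size-1 base case is level 3 (the tree spans levels 0 through 3, i.e. 4 levels counting the root), so the depth is the number of divisions: log_3(27) = 3

The recursion tree depth is log_3(27) = 3. At each level, the problem size is divided by 3, so it takes 3 divisions to reduce to a base case of size 1. The algorithm makes 1 recursive call at each level.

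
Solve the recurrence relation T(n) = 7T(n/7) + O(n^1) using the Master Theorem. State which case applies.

Master Theorem for T(n) = 7T(n/7) + O(n^1):

a = 7, b = 7, c = 1
log_b(a) = log_7(7) = 1.0000

Case 2: c = 1 = log_7(7) = 1.0000
T(n) = O(n^1 log n) = O(n log n)

For T(n) = 7T(n/7) + O(n^1): log_7(7) = 1.0000. This is Case 2 of the Master Theorem (c = log_b(a), equal work at all levels), giving O(n log n).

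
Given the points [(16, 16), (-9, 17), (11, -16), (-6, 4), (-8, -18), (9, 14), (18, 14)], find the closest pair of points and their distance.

Computing all pairwise distances among 7 points:

d((16, 16), (-9, 17)) = 25.02
d((16, 16), (11, -16)) = 32.3883
d((16, 16), (-6, 4)) = 25.0599
d((16, 16), (-8, -18)) = 41.6173
d((16, 16), (9, 14)) = 7.2801
d((16, 16), (18, 14)) = 2.8284 <-- minimum
d((-9, 17), (11, -16)) = 38.5876
d((-9, 17), (-6, 4)) = 13.3417
d((-9, 17), (-8, -18)) = 35.0143
d((-9, 17), (9, 14)) = 18.2483
d((-9, 17), (18, 14)) = 27.1662
d((11, -16), (-6, 4)) = 26.2488
d((11, -16), (-8, -18)) = 19.105
d((11, -16), (9, 14)) = 30.0666
d((11, -16), (18, 14)) = 30.8058
d((-6, 4), (-8, -18)) = 22.0907
d((-6, 4), (9, 14)) = 18.0278
d((-6, 4), (18, 14)) = 26.0
d((-8, -18), (9, 14)) = 36.2353
d((-8, -18), (18, 14)) = 41.2311
d((9, 14), (18, 14)) = 9.0

Closest pair: (16, 16) and (18, 14) with distance 2.8284

The closest pair is (16, 16) and (18, 14) with Euclidean distance 2.8284. For 7 points, brute-force pairwise comparison is shown above. For large n, the divide-and-conquer algorithm (sort by x, recurse on halves, check the dividing strip) achieves O(n log n).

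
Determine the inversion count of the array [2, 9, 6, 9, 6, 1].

Finding inversions in [2, 9, 6, 9, 6, 1]:

(0, 5): arr[0]=2 > arr[5]=1
(1, 2): arr[1]=9 > arr[2]=6
(1, 4): arr[1]=9 > arr[4]=6
(1, 5): arr[1]=9 > arr[5]=1
(2, 5): arr[2]=6 > arr[5]=1
(3, 4): arr[3]=9 > arr[4]=6
(3, 5): arr[3]=9 > arr[5]=1
(4, 5): arr[4]=6 > arr[5]=1

Total inversions: 8

The array has 8 inversion(s): (0,5), (1,2), (1,4), (1,5), (2,5), (3,4), (3,5), (4,5). Each pair (i,j) satisfies i < j and arr[i] > arr[j].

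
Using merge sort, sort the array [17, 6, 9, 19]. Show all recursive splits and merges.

Merge sort trace:

Split: [17, 6, 9, 19] -> [17, 6] and [9, 19]
  Split: [17, 6] -> [17] and [6]
  Merge: [17] + [6] -> [6, 17]
  Split: [9, 19] -> [9] and [19]
  Merge: [9] + [19] -> [9, 19]
Merge: [6, 17] + [9, 19] -> [6, 9, 17, 19]

Final sorted array: [6, 9, 17, 19]

The merge sort proceeds by recursively splitting the array and merging sorted halves.
After all merges, the sorted array is [6, 9, 17, 19].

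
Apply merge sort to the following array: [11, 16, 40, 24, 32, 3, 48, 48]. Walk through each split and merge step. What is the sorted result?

Merge sort trace:

Split: [11, 16, 40, 24, 32, 3, 48, 48] -> [11, 16, 40, 24] and [32, 3, 48, 48]
  Split: [11, 16, 40, 24] -> [11, 16] and [40, 24]
    Split: [11, 16] -> [11] and [16]
    Merge: [11] + [16] -> [11, 16]
    Split: [40, 24] -> [40] and [24]
    Merge: [40] + [24] -> [24, 40]
  Merge: [11, 16] + [24, 40] -> [11, 16, 24, 40]
  Split: [32, 3, 48, 48] -> [32, 3] and [48, 48]
    Split: [32, 3] -> [32] and [3]
    Merge: [32] + [3] -> [3, 32]
    Split: [48, 48] -> [48] and [48]
    Merge: [48] + [48] -> [48, 48]
  Merge: [3, 32] + [48, 48] -> [3, 32, 48, 48]
Merge: [11, 16, 24, 40] + [3, 32, 48, 48] -> [3, 11, 16, 24, 32, 40, 48, 48]

Final sorted array: [3, 11, 16, 24, 32, 40, 48, 48]

The merge sort proceeds by recursively splitting the array and merging sorted halves.
After all merges, the sorted array is [3, 11, 16, 24, 32, 40, 48, 48].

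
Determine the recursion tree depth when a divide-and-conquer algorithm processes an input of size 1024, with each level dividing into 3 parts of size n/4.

For divide and conquer with division factor 4:

Problem sizes at each level:
Level 0: 1024
Level 1: 256
Level 2: 64
Level 3: 16
Level 4: 4
Level 5: 1

The root is level 0 and the size-1 base case is level 5 (the tree spans levels 0 through 5, i.e. 6 levels counting the root), so the depth is the number of divisions: log_4(1024) = 5

The recursion tree depth is log_4(1024) = 5. At each level, the problem size is divided by 4, so it takes 5 divisions to reduce to a base case of size 1. The algorithm makes 3 recursive calls at each level.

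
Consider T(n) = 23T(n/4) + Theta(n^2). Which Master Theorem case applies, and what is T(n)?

Master Theorem for T(n) = 23T(n/4) + O(n^2):

a = 23, b = 4, c = 2
log_b(a) = log_4(23) = 2.2618

Case 1: c = 2 < log_4(23) = 2.2618
T(n) = O(n^(log_4 23))

For T(n) = 23T(n/4) + O(n^2): log_4(23) = 2.2618. This is Case 1 of the Master Theorem (c < log_b(a), work dominated by leaves), giving O(n^(log_4 23)).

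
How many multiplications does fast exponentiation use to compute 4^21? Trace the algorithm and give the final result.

Computing 4^21 by squaring (build up from 4^1; each line after the first costs one multiplication):

4^1 = 4
4^2 = (4^1)^2 = 4^2 = 16
4^4 = (4^2)^2 = 16^2 = 256
4^5 = 4 * 4^4 = 4 * 256 = 1024
4^10 = (4^5)^2 = 1024^2 = 1048576
4^20 = (4^10)^2 = 1048576^2 = 1099511627776
4^21 = 4 * 4^20 = 4 * 1099511627776 = 4398046511104

Result: 4398046511104
Multiplications needed: 6 (6 lines after 4^1)

4^21 = 4398046511104. Using exponentiation by squaring, this requires 6 multiplications. The key idea: if the exponent is even, square the half-power; if odd, multiply by the base once.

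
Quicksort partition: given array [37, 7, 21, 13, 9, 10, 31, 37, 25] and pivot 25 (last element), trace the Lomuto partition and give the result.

Lomuto partition with pivot = 25:

Initial array: [37, 7, 21, 13, 9, 10, 31, 37, 25]

arr[0]=37 > 25: no swap
arr[1]=7 <= 25: swap with position 0, array becomes [7, 37, 21, 13, 9, 10, 31, 37, 25]
arr[2]=21 <= 25: swap with position 1, array becomes [7, 21, 37, 13, 9, 10, 31, 37, 25]
arr[3]=13 <= 25: swap with position 2, array becomes [7, 21, 13, 37, 9, 10, 31, 37, 25]
arr[4]=9 <= 25: swap with position 3, array becomes [7, 21, 13, 9, 37, 10, 31, 37, 25]
arr[5]=10 <= 25: swap with position 4, array becomes [7, 21, 13, 9, 10, 37, 31, 37, 25]
arr[6]=31 > 25: no swap
arr[7]=37 > 25: no swap

Place pivot at position 5: [7, 21, 13, 9, 10, 25, 31, 37, 37]
Pivot position: 5

After partitioning with pivot 25, the array becomes [7, 21, 13, 9, 10, 25, 31, 37, 37]. The pivot is placed at index 5. All elements to the left of the pivot are <= 25, and all elements to the right are > 25.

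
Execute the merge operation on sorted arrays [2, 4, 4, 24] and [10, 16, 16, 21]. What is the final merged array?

Merging process:

Compare 2 vs 10: take 2 from left. Merged: [2]
Compare 4 vs 10: take 4 from left. Merged: [2, 4]
Compare 4 vs 10: take 4 from left. Merged: [2, 4, 4]
Compare 24 vs 10: take 10 from right. Merged: [2, 4, 4, 10]
Compare 24 vs 16: take 16 from right. Merged: [2, 4, 4, 10, 16]
Compare 24 vs 16: take 16 from right. Merged: [2, 4, 4, 10, 16, 16]
Compare 24 vs 21: take 21 from right. Merged: [2, 4, 4, 10, 16, 16, 21]
Append remaining from left: [24]. Merged: [2, 4, 4, 10, 16, 16, 21, 24]

Final merged array: [2, 4, 4, 10, 16, 16, 21, 24]
Total comparisons: 7

The merged array is [2, 4, 4, 10, 16, 16, 21, 24], requiring 7 comparisons. The merge step runs in O(n) time where n is the total number of elements.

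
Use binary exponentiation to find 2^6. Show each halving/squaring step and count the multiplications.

Computing 2^6 by squaring (build up from 2^1; each line after the first costs one multiplication):

2^1 = 2
2^2 = (2^1)^2 = 2^2 = 4
2^3 = 2 * 2^2 = 2 * 4 = 8
2^6 = (2^3)^2 = 8^2 = 64

Result: 64
Multiplications needed: 3 (3 lines after 2^1)

2^6 = 64. Using exponentiation by squaring, this requires 3 multiplications. The key idea: if the exponent is even, square the half-power; if odd, multiply by the base once.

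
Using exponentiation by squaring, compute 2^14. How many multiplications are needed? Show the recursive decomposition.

Computing 2^14 by squaring (build up from 2^1; each line after the first costs one multiplication):

2^1 = 2
2^2 = (2^1)^2 = 2^2 = 4
2^3 = 2 * 2^2 = 2 * 4 = 8
2^6 = (2^3)^2 = 8^2 = 64
2^7 = 2 * 2^6 = 2 * 64 = 128
2^14 = (2^7)^2 = 128^2 = 16384

Result: 16384
Multiplications needed: 5 (5 lines after 2^1)

2^14 = 16384. Using exponentiation by squaring, this requires 5 multiplications. The key idea: if the exponent is even, square the half-power; if odd, multiply by the base once.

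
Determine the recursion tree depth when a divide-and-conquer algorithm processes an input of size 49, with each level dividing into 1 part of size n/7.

For divide and conquer with division factor 7:

Problem sizes at each level:
Level 0: 49
Level 1: 7
Level 2: 1

The root is level 0 and the size-1 base case is level 2 (the tree spans levels 0 through 2, i.e. 3 levels counting the root), so the depth is the number of divisions: log_7(49) = 2

The recursion tree depth is log_7(49) = 2. At each level, the problem size is divided by 7, so it takes 2 divisions to reduce to a base case of size 1. The algorithm makes 1 recursive call at each level.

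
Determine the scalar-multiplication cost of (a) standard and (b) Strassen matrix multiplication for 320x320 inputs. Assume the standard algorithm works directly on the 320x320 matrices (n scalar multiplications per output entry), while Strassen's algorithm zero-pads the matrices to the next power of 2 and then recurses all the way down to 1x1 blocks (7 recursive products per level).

Matrix multiplication for 320x320 matrices:

Strassen's algorithm requires power-of-2 dimensions. Pad 320x320 to 512x512 (next power of 2).

Standard algorithm: 320^3 = 32768000 multiplications
Strassen's algorithm: 7^(log2(512)) = 7^9 = 40353607 multiplications
Difference: 32768000 - 40353607 = -7585607 (Strassen uses MORE here due to padding overhead — for small or just-over-power-of-2 n, padding can outweigh the per-level savings)

Standard: 32768000 multiplications (320^3). Strassen: 40353607 multiplications (7^9, after padding to 512x512). Strassen reduces 8 recursive multiplications to 7 at each level.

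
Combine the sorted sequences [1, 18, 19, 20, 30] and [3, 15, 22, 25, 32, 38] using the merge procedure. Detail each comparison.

Merging process:

Compare 1 vs 3: take 1 from left. Merged: [1]
Compare 18 vs 3: take 3 from right. Merged: [1, 3]
Compare 18 vs 15: take 15 from right. Merged: [1, 3, 15]
Compare 18 vs 22: take 18 from left. Merged: [1, 3, 15, 18]
Compare 19 vs 22: take 19 from left. Merged: [1, 3, 15, 18, 19]
Compare 20 vs 22: take 20 from left. Merged: [1, 3, 15, 18, 19, 20]
Compare 30 vs 22: take 22 from right. Merged: [1, 3, 15, 18, 19, 20, 22]
Compare 30 vs 25: take 25 from right. Merged: [1, 3, 15, 18, 19, 20, 22, 25]
Compare 30 vs 32: take 30 from left. Merged: [1, 3, 15, 18, 19, 20, 22, 25, 30]
Append remaining from right: [32, 38]. Merged: [1, 3, 15, 18, 19, 20, 22, 25, 30, 32, 38]

Final merged array: [1, 3, 15, 18, 19, 20, 22, 25, 30, 32, 38]
Total comparisons: 9

The merged array is [1, 3, 15, 18, 19, 20, 22, 25, 30, 32, 38], requiring 9 comparisons. The merge step runs in O(n) time where n is the total number of elements.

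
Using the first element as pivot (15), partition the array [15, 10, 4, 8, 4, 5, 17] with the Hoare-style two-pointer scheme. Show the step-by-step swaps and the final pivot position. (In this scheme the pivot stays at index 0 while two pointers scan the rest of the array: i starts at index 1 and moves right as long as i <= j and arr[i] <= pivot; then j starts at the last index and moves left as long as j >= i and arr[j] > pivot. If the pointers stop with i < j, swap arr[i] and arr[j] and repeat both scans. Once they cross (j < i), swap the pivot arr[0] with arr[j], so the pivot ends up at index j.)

Hoare-style two-pointer partition with pivot = 15:

Initial array: [15, 10, 4, 8, 4, 5, 17]

Pointers start at i = 1, j = 6.
i ends at 6, j ends at 5: the pointers have crossed (j < i), so scanning stops.

Swap pivot arr[0] with arr[5] to place pivot at position 5: [5, 10, 4, 8, 4, 15, 17]
Pivot position: 5

After partitioning with pivot 15, the array becomes [5, 10, 4, 8, 4, 15, 17]. The pivot is placed at index 5. All elements to the left of the pivot are <= 15, and all elements to the right are > 15.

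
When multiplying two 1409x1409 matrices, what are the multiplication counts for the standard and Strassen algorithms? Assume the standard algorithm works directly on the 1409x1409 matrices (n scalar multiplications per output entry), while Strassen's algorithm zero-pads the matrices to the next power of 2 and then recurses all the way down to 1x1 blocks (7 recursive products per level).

Matrix multiplication for 1409x1409 matrices:

Strassen's algorithm requires power-of-2 dimensions. Pad 1409x1409 to 2048x2048 (next power of 2).

Standard algorithm: 1409^3 = 2797260929 multiplications
Strassen's algorithm: 7^(log2(2048)) = 7^11 = 1977326743 multiplications
Savings: 2797260929 - 1977326743 = 819934186 multiplications

Standard: 2797260929 multiplications (1409^3). Strassen: 1977326743 multiplications (7^11, after padding to 2048x2048). Strassen reduces 8 recursive multiplications to 7 at each level.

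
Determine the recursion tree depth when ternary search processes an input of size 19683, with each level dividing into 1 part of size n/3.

For divide and conquer with division factor 3:

Problem sizes at each level:
Level 0: 19683
Level 1: 6561
Level 2: 2187
Level 3: 729
Level 4: 243
Level 5: 81
Level 6: 27
Level 7: 9
Level 8: 3
Level 9: 1

The root is level 0 and the size-1 base case is level 9 (the tree spans levels 0 through 9, i.e. 10 levels counting the root), so the depth is the number of divisions: log_3(19683) = 9

The recursion tree depth is log_3(19683) = 9. At each level, the problem size is divided by 3, so it takes 9 divisions to reduce to a base case of size 1. The algorithm makes 1 recursive call at each level.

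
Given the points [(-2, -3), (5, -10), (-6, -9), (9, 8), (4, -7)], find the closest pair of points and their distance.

Computing all pairwise distances among 5 points:

d((-2, -3), (5, -10)) = 9.8995
d((-2, -3), (-6, -9)) = 7.2111
d((-2, -3), (9, 8)) = 15.5563
d((-2, -3), (4, -7)) = 7.2111
d((5, -10), (-6, -9)) = 11.0454
d((5, -10), (9, 8)) = 18.4391
d((5, -10), (4, -7)) = 3.1623 <-- minimum
d((-6, -9), (9, 8)) = 22.6716
d((-6, -9), (4, -7)) = 10.198
d((9, 8), (4, -7)) = 15.8114

Closest pair: (5, -10) and (4, -7) with distance 3.1623

The closest pair is (5, -10) and (4, -7) with Euclidean distance 3.1623. For 5 points, brute-force pairwise comparison is shown above. For large n, the divide-and-conquer algorithm (sort by x, recurse on halves, check the dividing strip) achieves O(n log n).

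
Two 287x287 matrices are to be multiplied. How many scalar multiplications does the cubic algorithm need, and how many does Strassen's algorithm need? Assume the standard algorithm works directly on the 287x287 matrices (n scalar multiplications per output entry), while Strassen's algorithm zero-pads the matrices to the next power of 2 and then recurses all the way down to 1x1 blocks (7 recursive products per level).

Matrix multiplication for 287x287 matrices:

Strassen's algorithm requires power-of-2 dimensions. Pad 287x287 to 512x512 (next power of 2).

Standard algorithm: 287^3 = 23639903 multiplications
Strassen's algorithm: 7^(log2(512)) = 7^9 = 40353607 multiplications
Difference: 23639903 - 40353607 = -16713704 (Strassen uses MORE here due to padding overhead — for small or just-over-power-of-2 n, padding can outweigh the per-level savings)

Standard: 23639903 multiplications (287^3). Strassen: 40353607 multiplications (7^9, after padding to 512x512). Strassen reduces 8 recursive multiplications to 7 at each level.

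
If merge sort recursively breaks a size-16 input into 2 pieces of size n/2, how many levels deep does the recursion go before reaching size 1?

For divide and conquer with division factor 2:

Problem sizes at each level:
Level 0: 16
Level 1: 8
Level 2: 4
Level 3: 2
Level 4: 1

The root is level 0 and the size-1 base case is level 4 (the tree spans levels 0 through 4, i.e. 5 levels counting the root), so the depth is the number of divisions: log_2(16) = 4

The recursion tree depth is log_2(16) = 4. At each level, the problem size is divided by 2, so it takes 4 divisions to reduce to a base case of size 1. The algorithm makes 2 recursive calls at each level.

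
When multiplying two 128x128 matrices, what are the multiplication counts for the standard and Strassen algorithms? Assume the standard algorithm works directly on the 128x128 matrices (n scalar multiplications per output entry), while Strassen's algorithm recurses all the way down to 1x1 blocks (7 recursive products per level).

Matrix multiplication for 128x128 matrices:

Standard algorithm: 128^3 = 2097152 multiplications
Strassen's algorithm: 7^(log2(128)) = 7^7 = 823543 multiplications
Savings: 2097152 - 823543 = 1273609 multiplications

Standard: 2097152 multiplications (128^3). Strassen: 823543 multiplications (7^7). Strassen reduces 8 recursive multiplications to 7 at each level.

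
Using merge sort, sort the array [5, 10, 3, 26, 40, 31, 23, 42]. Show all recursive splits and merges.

Merge sort trace:

Split: [5, 10, 3, 26, 40, 31, 23, 42] -> [5, 10, 3, 26] and [40, 31, 23, 42]
  Split: [5, 10, 3, 26] -> [5, 10] and [3, 26]
    Split: [5, 10] -> [5] and [10]
    Merge: [5] + [10] -> [5, 10]
    Split: [3, 26] -> [3] and [26]
    Merge: [3] + [26] -> [3, 26]
  Merge: [5, 10] + [3, 26] -> [3, 5, 10, 26]
  Split: [40, 31, 23, 42] -> [40, 31] and [23, 42]
    Split: [40, 31] -> [40] and [31]
    Merge: [40] + [31] -> [31, 40]
    Split: [23, 42] -> [23] and [42]
    Merge: [23] + [42] -> [23, 42]
  Merge: [31, 40] + [23, 42] -> [23, 31, 40, 42]
Merge: [3, 5, 10, 26] + [23, 31, 40, 42] -> [3, 5, 10, 23, 26, 31, 40, 42]

Final sorted array: [3, 5, 10, 23, 26, 31, 40, 42]

The merge sort proceeds by recursively splitting the array and merging sorted halves.
After all merges, the sorted array is [3, 5, 10, 23, 26, 31, 40, 42].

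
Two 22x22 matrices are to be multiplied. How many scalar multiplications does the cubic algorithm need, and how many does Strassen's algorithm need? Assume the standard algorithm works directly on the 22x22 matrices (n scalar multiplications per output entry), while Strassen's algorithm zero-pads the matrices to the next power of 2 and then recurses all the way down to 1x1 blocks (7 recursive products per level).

Matrix multiplication for 22x22 matrices:

Strassen's algorithm requires power-of-2 dimensions. Pad 22x22 to 32x32 (next power of 2).

Standard algorithm: 22^3 = 10648 multiplications
Strassen's algorithm: 7^(log2(32)) = 7^5 = 16807 multiplications
Difference: 10648 - 16807 = -6159 (Strassen uses MORE here due to padding overhead — for small or just-over-power-of-2 n, padding can outweigh the per-level savings)

Standard: 10648 multiplications (22^3). Strassen: 16807 multiplications (7^5, after padding to 32x32). Strassen reduces 8 recursive multiplications to 7 at each level.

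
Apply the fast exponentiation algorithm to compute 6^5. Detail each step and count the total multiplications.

Computing 6^5 by squaring (build up from 6^1; each line after the first costs one multiplication):

6^1 = 6
6^2 = (6^1)^2 = 6^2 = 36
6^4 = (6^2)^2 = 36^2 = 1296
6^5 = 6 * 6^4 = 6 * 1296 = 7776

Result: 7776
Multiplications needed: 3 (3 lines after 6^1)

6^5 = 7776. Using exponentiation by squaring, this requires 3 multiplications. The key idea: if the exponent is even, square the half-power; if odd, multiply by the base once.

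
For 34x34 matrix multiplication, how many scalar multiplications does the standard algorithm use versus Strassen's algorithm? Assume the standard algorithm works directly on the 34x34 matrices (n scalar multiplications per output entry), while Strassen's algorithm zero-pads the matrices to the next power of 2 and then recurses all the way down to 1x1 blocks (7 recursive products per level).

Matrix multiplication for 34x34 matrices:

Strassen's algorithm requires power-of-2 dimensions. Pad 34x34 to 64x64 (next power of 2).

Standard algorithm: 34^3 = 39304 multiplications
Strassen's algorithm: 7^(log2(64)) = 7^6 = 117649 multiplications
Difference: 39304 - 117649 = -78345 (Strassen uses MORE here due to padding overhead — for small or just-over-power-of-2 n, padding can outweigh the per-level savings)

Standard: 39304 multiplications (34^3). Strassen: 117649 multiplications (7^6, after padding to 64x64). Strassen reduces 8 recursive multiplications to 7 at each level.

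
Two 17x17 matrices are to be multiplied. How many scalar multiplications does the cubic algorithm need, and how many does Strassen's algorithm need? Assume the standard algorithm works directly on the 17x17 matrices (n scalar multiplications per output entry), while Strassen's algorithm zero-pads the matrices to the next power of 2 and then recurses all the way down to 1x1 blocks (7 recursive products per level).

Matrix multiplication for 17x17 matrices:

Strassen's algorithm requires power-of-2 dimensions. Pad 17x17 to 32x32 (next power of 2).

Standard algorithm: 17^3 = 4913 multiplications
Strassen's algorithm: 7^(log2(32)) = 7^5 = 16807 multiplications
Difference: 4913 - 16807 = -11894 (Strassen uses MORE here due to padding overhead — for small or just-over-power-of-2 n, padding can outweigh the per-level savings)

Standard: 4913 multiplications (17^3). Strassen: 16807 multiplications (7^5, after padding to 32x32). Strassen reduces 8 recursive multiplications to 7 at each level.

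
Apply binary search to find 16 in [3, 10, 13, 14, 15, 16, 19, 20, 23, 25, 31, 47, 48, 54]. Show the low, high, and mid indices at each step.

Binary search for 16 in [3, 10, 13, 14, 15, 16, 19, 20, 23, 25, 31, 47, 48, 54]:

lo=0, hi=13, mid=6, arr[mid]=19 -> 19 > 16, search left half
lo=0, hi=5, mid=2, arr[mid]=13 -> 13 < 16, search right half
lo=3, hi=5, mid=4, arr[mid]=15 -> 15 < 16, search right half
lo=5, hi=5, mid=5, arr[mid]=16 -> Found target at index 5!

Binary search finds 16 at index 5 after 4 comparisons. The search repeatedly halves the search space by comparing with the middle element.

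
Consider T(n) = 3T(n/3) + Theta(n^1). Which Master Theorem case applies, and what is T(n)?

Master Theorem for T(n) = 3T(n/3) + O(n^1):

a = 3, b = 3, c = 1
log_b(a) = log_3(3) = 1.0000

Case 2: c = 1 = log_3(3) = 1.0000
T(n) = O(n^1 log n) = O(n log n)

For T(n) = 3T(n/3) + O(n^1): log_3(3) = 1.0000. This is Case 2 of the Master Theorem (c = log_b(a), equal work at all levels), giving O(n log n).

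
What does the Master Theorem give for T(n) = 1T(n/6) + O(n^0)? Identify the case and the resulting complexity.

Master Theorem for T(n) = 1T(n/6) + O(n^0):

a = 1, b = 6, c = 0
log_b(a) = log_6(1) = 0.0000

Case 2: c = 0 = log_6(1) = 0.0000
T(n) = O(n^0 log n) = O(log n)

For T(n) = 1T(n/6) + O(n^0): log_6(1) = 0.0000. This is Case 2 of the Master Theorem (c = log_b(a), equal work at all levels), giving O(log n).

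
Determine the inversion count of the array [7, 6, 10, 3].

Finding inversions in [7, 6, 10, 3]:

(0, 1): arr[0]=7 > arr[1]=6
(0, 3): arr[0]=7 > arr[3]=3
(1, 3): arr[1]=6 > arr[3]=3
(2, 3): arr[2]=10 > arr[3]=3

Total inversions: 4

The array has 4 inversion(s): (0,1), (0,3), (1,3), (2,3). Each pair (i,j) satisfies i < j and arr[i] > arr[j].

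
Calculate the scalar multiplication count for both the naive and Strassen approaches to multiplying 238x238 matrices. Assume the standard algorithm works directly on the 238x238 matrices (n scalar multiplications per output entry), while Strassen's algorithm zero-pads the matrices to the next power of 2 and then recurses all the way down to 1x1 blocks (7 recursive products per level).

Matrix multiplication for 238x238 matrices:

Strassen's algorithm requires power-of-2 dimensions. Pad 238x238 to 256x256 (next power of 2).

Standard algorithm: 238^3 = 13481272 multiplications
Strassen's algorithm: 7^(log2(256)) = 7^8 = 5764801 multiplications
Savings: 13481272 - 5764801 = 7716471 multiplications

Standard: 13481272 multiplications (238^3). Strassen: 5764801 multiplications (7^8, after padding to 256x256). Strassen reduces 8 recursive multiplications to 7 at each level.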